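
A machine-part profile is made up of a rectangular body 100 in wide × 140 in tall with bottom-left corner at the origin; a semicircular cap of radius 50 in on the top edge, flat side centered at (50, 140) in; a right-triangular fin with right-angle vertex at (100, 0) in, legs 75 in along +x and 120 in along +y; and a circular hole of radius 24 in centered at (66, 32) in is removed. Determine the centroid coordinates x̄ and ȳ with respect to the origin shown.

rectangular body: A = 100 × 140 = 14000.00, centroid at (50.00, 70.00).
semicircular top: A = ½π·50² = 3926.99, centroid at (50.00, 161.22).
triangular fin: A = ½·75·120 = 4500.00, centroid at (125.00, 40.00).
hole: A = −π·24² = -1809.56, centroid at (66.00, 32.00).
ΣA = 20617.43 in²
ΣAx̄ = (14000.00)(50.00) + (3926.99)(50.00) + (4500.00)(125.00) + (-1809.56)(66.00) = 1339418.75 in³
ΣAȳ = (14000.00)(70.00) + (3926.99)(161.22) + (4500.00)(40.00) + (-1809.56)(32.00) = 1735206.21 in³
x̄ = 1339418.75 / 20617.43 = 64.97 in
ȳ = 1735206.21 / 20617.43 = 84.16 in

x̄ = 64.97 in, ȳ = 84.16 in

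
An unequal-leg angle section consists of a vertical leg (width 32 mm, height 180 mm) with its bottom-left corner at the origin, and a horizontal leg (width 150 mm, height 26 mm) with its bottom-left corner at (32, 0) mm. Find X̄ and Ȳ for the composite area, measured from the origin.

X̄ = 52.74 mm, Ȳ = 58.91 mm

vertical leg: A = 32 × 180 = 5760.00, centroid at (16.00, 90.00).
horizontal leg: A = 150 × 26 = 3900.00, centroid at (107.00, 13.00).
ΣA = 9660.00 mm²
ΣAX̄ = (5760.00)(16.00) + (3900.00)(107.00) = 509460.00 mm³
ΣAȲ = (5760.00)(90.00) + (3900.00)(13.00) = 569100.00 mm³
X̄ = 509460.00 / 9660.00 = 52.74 mm
Ȳ = 569100.00 / 9660.00 = 58.91 mm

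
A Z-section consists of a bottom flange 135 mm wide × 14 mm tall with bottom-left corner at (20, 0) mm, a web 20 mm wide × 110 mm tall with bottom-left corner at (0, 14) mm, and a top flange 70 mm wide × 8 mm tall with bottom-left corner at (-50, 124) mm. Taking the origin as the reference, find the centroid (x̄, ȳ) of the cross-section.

x̄ = 38.49 mm, ȳ = 50.91 mm

bottom flange: A = 135 × 14 = 1890.00, centroid at (87.50, 7.00).
web: A = 20 × 110 = 2200.00, centroid at (10.00, 69.00).
top flange: A = 70 × 8 = 560.00, centroid at (-15.00, 128.00).
ΣA = 4650.00 mm², ΣAx̄ = 178975.00 mm³, ΣAȳ = 236710.00 mm³.
x̄ = 178975.00/4650.00 = 38.49 mm; ȳ = 236710.00/4650.00 = 50.91 mm.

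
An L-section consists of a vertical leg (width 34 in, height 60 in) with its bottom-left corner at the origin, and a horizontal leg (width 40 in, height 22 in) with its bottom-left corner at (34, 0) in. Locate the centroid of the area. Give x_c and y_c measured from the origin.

Part | A | x̄ᵢ | ȳᵢ | A·x̄ᵢ | A·ȳᵢ
vertical leg | 2040.00 | 17.00 | 30.00 | 34680.00 | 61200.00
horizontal leg | 880.00 | 54.00 | 11.00 | 47520.00 | 9680.00
Σ | 2920.00 |  |  | 82200.00 | 70880.00
x_c = 82200.00 / 2920.00 = 28.15 in
y_c = 70880.00 / 2920.00 = 24.27 in

x_c = 28.15 in, y_c = 24.27 in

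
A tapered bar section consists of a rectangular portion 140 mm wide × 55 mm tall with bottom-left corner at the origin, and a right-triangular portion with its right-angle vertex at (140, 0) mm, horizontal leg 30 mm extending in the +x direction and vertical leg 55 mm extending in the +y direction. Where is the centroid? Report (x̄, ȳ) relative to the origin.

rectangular portion: A = 140 × 55 = 7700.00, centroid at (70.00, 27.50).
triangular portion: A = ½·30·55 = 825.00, centroid at (150.00, 18.33).
ΣA = 8525.00 mm²
ΣAx̄ = (7700.00)(70.00) + (825.00)(150.00) = 662750.00 mm³
ΣAȳ = (7700.00)(27.50) + (825.00)(18.33) = 226875.00 mm³
x̄ = 662750.00 / 8525.00 = 77.74 mm
ȳ = 226875.00 / 8525.00 = 26.61 mm

x̄ = 77.74 mm, ȳ = 26.61 mm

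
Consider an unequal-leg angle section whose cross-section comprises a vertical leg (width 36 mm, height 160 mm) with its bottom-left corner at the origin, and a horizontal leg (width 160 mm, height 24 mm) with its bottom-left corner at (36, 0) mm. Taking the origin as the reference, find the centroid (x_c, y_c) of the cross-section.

vertical leg: A = 36 × 160 = 5760.00, centroid at (18.00, 80.00).
horizontal leg: A = 160 × 24 = 3840.00, centroid at (116.00, 12.00).
ΣA = 9600.00 mm², ΣAx_c = 549120.00 mm³, ΣAy_c = 506880.00 mm³.
x_c = 549120.00/9600.00 = 57.20 mm; y_c = 506880.00/9600.00 = 52.80 mm.

x_c = 57.20 mm, y_c = 52.80 mm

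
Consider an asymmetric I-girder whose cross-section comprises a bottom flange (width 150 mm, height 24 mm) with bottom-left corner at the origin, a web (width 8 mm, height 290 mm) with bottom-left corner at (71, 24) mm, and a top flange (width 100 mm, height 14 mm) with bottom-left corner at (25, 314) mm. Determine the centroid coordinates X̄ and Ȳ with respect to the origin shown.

X̄ = 75.00 mm, Ȳ = 120.86 mm

bottom flange: A = 150 × 24 = 3600.00, centroid at (75.00, 12.00).
web: A = 8 × 290 = 2320.00, centroid at (75.00, 169.00).
top flange: A = 100 × 14 = 1400.00, centroid at (75.00, 321.00).
ΣA = 7320.00 mm²
ΣAX̄ = (3600.00)(75.00) + (2320.00)(75.00) + (1400.00)(75.00) = 549000.00 mm³
ΣAȲ = (3600.00)(12.00) + (2320.00)(169.00) + (1400.00)(321.00) = 884680.00 mm³
X̄ = 549000.00 / 7320.00 = 75.00 mm
Ȳ = 884680.00 / 7320.00 = 120.86 mm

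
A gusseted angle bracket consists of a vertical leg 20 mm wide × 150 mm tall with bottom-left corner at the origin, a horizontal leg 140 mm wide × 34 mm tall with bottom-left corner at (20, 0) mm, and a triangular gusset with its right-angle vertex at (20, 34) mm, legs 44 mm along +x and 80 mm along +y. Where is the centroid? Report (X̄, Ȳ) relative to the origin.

X̄ = 54.56 mm, Ȳ = 43.35 mm

vertical leg: A = 20 × 150 = 3000.00, centroid at (10.00, 75.00).
horizontal leg: A = 140 × 34 = 4760.00, centroid at (90.00, 17.00).
gusset: A = ½·44·80 = 1760.00, centroid at (34.67, 60.67).
ΣA = 9520.00 mm²
ΣAX̄ = (3000.00)(10.00) + (4760.00)(90.00) + (1760.00)(34.67) = 519413.33 mm³
ΣAȲ = (3000.00)(75.00) + (4760.00)(17.00) + (1760.00)(60.67) = 412693.33 mm³
X̄ = 519413.33 / 9520.00 = 54.56 mm
Ȳ = 412693.33 / 9520.00 = 43.35 mm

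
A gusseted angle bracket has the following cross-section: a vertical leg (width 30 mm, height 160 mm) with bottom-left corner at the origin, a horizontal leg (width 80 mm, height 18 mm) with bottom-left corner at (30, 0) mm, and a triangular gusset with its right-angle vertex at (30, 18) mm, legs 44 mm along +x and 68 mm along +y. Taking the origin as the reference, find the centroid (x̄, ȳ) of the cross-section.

x̄ = 30.97 mm, ȳ = 59.18 mm

vertical leg: A = 30 × 160 = 4800.00, centroid at (15.00, 80.00).
horizontal leg: A = 80 × 18 = 1440.00, centroid at (70.00, 9.00).
gusset: A = ½·44·68 = 1496.00, centroid at (44.67, 40.67).
ΣA = 7736.00 mm²
ΣAx̄ = (4800.00)(15.00) + (1440.00)(70.00) + (1496.00)(44.67) = 239621.33 mm³
ΣAȳ = (4800.00)(80.00) + (1440.00)(9.00) + (1496.00)(40.67) = 457797.33 mm³
x̄ = 239621.33 / 7736.00 = 30.97 mm
ȳ = 457797.33 / 7736.00 = 59.18 mm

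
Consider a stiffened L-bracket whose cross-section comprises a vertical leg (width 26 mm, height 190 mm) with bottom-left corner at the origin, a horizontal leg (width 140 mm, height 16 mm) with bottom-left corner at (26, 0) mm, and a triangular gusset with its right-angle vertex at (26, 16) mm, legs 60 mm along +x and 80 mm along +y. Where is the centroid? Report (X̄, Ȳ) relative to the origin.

vertical leg: A = 26 × 190 = 4940.00, centroid at (13.00, 95.00).
horizontal leg: A = 140 × 16 = 2240.00, centroid at (96.00, 8.00).
gusset: A = ½·60·80 = 2400.00, centroid at (46.00, 42.67).
ΣA = 9580.00 mm²
ΣAX̄ = (4940.00)(13.00) + (2240.00)(96.00) + (2400.00)(46.00) = 389660.00 mm³
ΣAȲ = (4940.00)(95.00) + (2240.00)(8.00) + (2400.00)(42.67) = 589620.00 mm³
X̄ = 389660.00 / 9580.00 = 40.67 mm
Ȳ = 589620.00 / 9580.00 = 61.55 mm

X̄ = 40.67 mm, Ȳ = 61.55 mm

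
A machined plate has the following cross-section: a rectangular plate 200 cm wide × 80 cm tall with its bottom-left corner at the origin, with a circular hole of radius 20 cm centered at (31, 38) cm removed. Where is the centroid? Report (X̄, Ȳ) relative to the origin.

X̄ = 105.88 cm, Ȳ = 40.17 cm

Part | A | x̄ᵢ | ȳᵢ | A·x̄ᵢ | A·ȳᵢ
plate | 16000.00 | 100.00 | 40.00 | 1600000.00 | 640000.00
hole | -1256.64 | 31.00 | 38.00 | -38955.75 | -47752.21
Σ | 14743.36 |  |  | 1561044.25 | 592247.79
X̄ = 1561044.25 / 14743.36 = 105.88 cm
Ȳ = 592247.79 / 14743.36 = 40.17 cm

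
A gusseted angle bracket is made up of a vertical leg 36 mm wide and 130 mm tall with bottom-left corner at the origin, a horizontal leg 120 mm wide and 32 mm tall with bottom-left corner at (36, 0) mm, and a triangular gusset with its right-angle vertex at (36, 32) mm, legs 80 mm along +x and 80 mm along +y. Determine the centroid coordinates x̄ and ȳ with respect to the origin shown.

vertical leg: A = 36 × 130 = 4680.00, centroid at (18.00, 65.00).
horizontal leg: A = 120 × 32 = 3840.00, centroid at (96.00, 16.00).
gusset: A = ½·80·80 = 3200.00, centroid at (62.67, 58.67).
ΣA = 11720.00 mm², ΣAx̄ = 653413.33 mm³, ΣAȳ = 553373.33 mm³.
x̄ = 653413.33/11720.00 = 55.75 mm; ȳ = 553373.33/11720.00 = 47.22 mm.

x̄ = 55.75 mm, ȳ = 47.22 mm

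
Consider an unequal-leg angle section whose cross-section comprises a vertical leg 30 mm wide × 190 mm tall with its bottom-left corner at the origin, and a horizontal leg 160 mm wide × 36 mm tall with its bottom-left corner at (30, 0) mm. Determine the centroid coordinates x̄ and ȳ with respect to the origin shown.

x̄ = 62.75 mm, ȳ = 56.30 mm

Part | A | x̄ᵢ | ȳᵢ | A·x̄ᵢ | A·ȳᵢ
vertical leg | 5700.00 | 15.00 | 95.00 | 85500.00 | 541500.00
horizontal leg | 5760.00 | 110.00 | 18.00 | 633600.00 | 103680.00
Σ | 11460.00 |  |  | 719100.00 | 645180.00
x̄ = 719100.00 / 11460.00 = 62.75 mm
ȳ = 645180.00 / 11460.00 = 56.30 mm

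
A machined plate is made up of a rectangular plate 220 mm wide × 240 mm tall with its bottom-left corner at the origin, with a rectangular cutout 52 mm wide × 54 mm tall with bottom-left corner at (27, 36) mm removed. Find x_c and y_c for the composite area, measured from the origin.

x_c = 113.20 mm, y_c = 123.20 mm

plate: A = 220 × 240 = 52800.00, centroid at (110.00, 120.00).
hole: A = −(52 × 54) = -2808.00, centroid at (53.00, 63.00).
ΣA = 49992.00 mm²
ΣAx_c = (52800.00)(110.00) + (-2808.00)(53.00) = 5659176.00 mm³
ΣAy_c = (52800.00)(120.00) + (-2808.00)(63.00) = 6159096.00 mm³
x_c = 5659176.00 / 49992.00 = 113.20 mm
y_c = 6159096.00 / 49992.00 = 123.20 mm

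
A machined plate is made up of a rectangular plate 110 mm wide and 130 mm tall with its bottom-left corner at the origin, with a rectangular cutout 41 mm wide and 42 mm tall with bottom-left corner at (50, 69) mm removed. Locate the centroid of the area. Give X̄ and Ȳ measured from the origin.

Part | A | x̄ᵢ | ȳᵢ | A·x̄ᵢ | A·ȳᵢ
plate | 14300.00 | 55.00 | 65.00 | 786500.00 | 929500.00
hole | -1722.00 | 70.50 | 90.00 | -121401.00 | -154980.00
Σ | 12578.00 |  |  | 665099.00 | 774520.00
X̄ = 665099.00 / 12578.00 = 52.88 mm
Ȳ = 774520.00 / 12578.00 = 61.58 mm

X̄ = 52.88 mm, Ȳ = 61.58 mm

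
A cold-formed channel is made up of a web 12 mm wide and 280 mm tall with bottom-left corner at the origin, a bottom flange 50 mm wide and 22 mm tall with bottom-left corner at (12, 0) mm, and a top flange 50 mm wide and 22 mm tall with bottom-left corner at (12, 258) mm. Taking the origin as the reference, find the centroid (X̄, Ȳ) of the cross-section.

web: A = 12 × 280 = 3360.00, centroid at (6.00, 140.00).
bottom flange: A = 50 × 22 = 1100.00, centroid at (37.00, 11.00).
top flange: A = 50 × 22 = 1100.00, centroid at (37.00, 269.00).
ΣA = 5560.00 mm²
ΣAX̄ = (3360.00)(6.00) + (1100.00)(37.00) + (1100.00)(37.00) = 101560.00 mm³
ΣAȲ = (3360.00)(140.00) + (1100.00)(11.00) + (1100.00)(269.00) = 778400.00 mm³
X̄ = 101560.00 / 5560.00 = 18.27 mm
Ȳ = 778400.00 / 5560.00 = 140.00 mm

X̄ = 18.27 mm, Ȳ = 140.00 mm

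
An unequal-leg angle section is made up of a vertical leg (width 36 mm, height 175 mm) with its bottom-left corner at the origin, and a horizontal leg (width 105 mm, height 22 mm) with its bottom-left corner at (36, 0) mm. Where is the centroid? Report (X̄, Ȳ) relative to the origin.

X̄ = 36.91 mm, Ȳ = 66.98 mm

vertical leg: A = 36 × 175 = 6300.00, centroid at (18.00, 87.50).
horizontal leg: A = 105 × 22 = 2310.00, centroid at (88.50, 11.00).
ΣA = 8610.00 mm²
ΣAX̄ = (6300.00)(18.00) + (2310.00)(88.50) = 317835.00 mm³
ΣAȲ = (6300.00)(87.50) + (2310.00)(11.00) = 576660.00 mm³
X̄ = 317835.00 / 8610.00 = 36.91 mm
Ȳ = 576660.00 / 8610.00 = 66.98 mm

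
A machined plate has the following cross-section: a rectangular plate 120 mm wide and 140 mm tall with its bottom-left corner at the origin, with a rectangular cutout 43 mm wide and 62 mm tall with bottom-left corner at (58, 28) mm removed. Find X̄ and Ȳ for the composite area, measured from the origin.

Part | A | x̄ᵢ | ȳᵢ | A·x̄ᵢ | A·ȳᵢ
plate | 16800.00 | 60.00 | 70.00 | 1008000.00 | 1176000.00
hole | -2666.00 | 79.50 | 59.00 | -211947.00 | -157294.00
Σ | 14134.00 |  |  | 796053.00 | 1018706.00
X̄ = 796053.00 / 14134.00 = 56.32 mm
Ȳ = 1018706.00 / 14134.00 = 72.07 mm

X̄ = 56.32 mm, Ȳ = 72.07 mm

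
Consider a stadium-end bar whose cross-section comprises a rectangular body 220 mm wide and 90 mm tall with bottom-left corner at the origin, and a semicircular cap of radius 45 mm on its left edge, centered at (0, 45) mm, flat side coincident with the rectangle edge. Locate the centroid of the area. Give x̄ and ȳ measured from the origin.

x̄ = 92.13 mm, ȳ = 45.00 mm

rectangular body: A = 220 × 90 = 19800.00, centroid at (110.00, 45.00).
semicircular end: A = ½π·45² = 3180.86, centroid at (-19.10, 45.00).
ΣA = 22980.86 mm², ΣAx̄ = 2117250.00 mm³, ΣAȳ = 1034138.82 mm³.
x̄ = 2117250.00/22980.86 = 92.13 mm; ȳ = 1034138.82/22980.86 = 45.00 mm.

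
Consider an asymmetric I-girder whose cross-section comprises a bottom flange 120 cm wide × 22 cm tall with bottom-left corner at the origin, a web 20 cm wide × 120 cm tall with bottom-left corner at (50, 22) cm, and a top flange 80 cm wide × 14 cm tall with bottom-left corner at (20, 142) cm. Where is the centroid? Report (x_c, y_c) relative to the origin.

x_c = 60.00 cm, y_c = 63.75 cm

bottom flange: A = 120 × 22 = 2640.00, centroid at (60.00, 11.00).
web: A = 20 × 120 = 2400.00, centroid at (60.00, 82.00).
top flange: A = 80 × 14 = 1120.00, centroid at (60.00, 149.00).
ΣA = 6160.00 cm²
ΣAx_c = (2640.00)(60.00) + (2400.00)(60.00) + (1120.00)(60.00) = 369600.00 cm³
ΣAy_c = (2640.00)(11.00) + (2400.00)(82.00) + (1120.00)(149.00) = 392720.00 cm³
x_c = 369600.00 / 6160.00 = 60.00 cm
y_c = 392720.00 / 6160.00 = 63.75 cm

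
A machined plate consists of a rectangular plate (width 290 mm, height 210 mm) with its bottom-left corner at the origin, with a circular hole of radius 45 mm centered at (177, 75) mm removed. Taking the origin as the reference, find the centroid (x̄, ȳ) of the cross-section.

x̄ = 141.27 mm, ȳ = 108.50 mm

plate: A = 290 × 210 = 60900.00, centroid at (145.00, 105.00).
hole: A = −π·45² = -6361.73, centroid at (177.00, 75.00).
ΣA = 54538.27 mm²
ΣAx̄ = (60900.00)(145.00) + (-6361.73)(177.00) = 7704474.65 mm³
ΣAȳ = (60900.00)(105.00) + (-6361.73)(75.00) = 5917370.62 mm³
x̄ = 7704474.65 / 54538.27 = 141.27 mm
ȳ = 5917370.62 / 54538.27 = 108.50 mm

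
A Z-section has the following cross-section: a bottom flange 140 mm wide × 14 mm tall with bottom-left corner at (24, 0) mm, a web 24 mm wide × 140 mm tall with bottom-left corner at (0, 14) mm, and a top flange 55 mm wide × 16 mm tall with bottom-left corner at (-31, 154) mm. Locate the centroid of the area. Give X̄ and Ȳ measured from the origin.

bottom flange: A = 140 × 14 = 1960.00, centroid at (94.00, 7.00).
web: A = 24 × 140 = 3360.00, centroid at (12.00, 84.00).
top flange: A = 55 × 16 = 880.00, centroid at (-3.50, 162.00).
ΣA = 6200.00 mm²
ΣAX̄ = (1960.00)(94.00) + (3360.00)(12.00) + (880.00)(-3.50) = 221480.00 mm³
ΣAȲ = (1960.00)(7.00) + (3360.00)(84.00) + (880.00)(162.00) = 438520.00 mm³
X̄ = 221480.00 / 6200.00 = 35.72 mm
Ȳ = 438520.00 / 6200.00 = 70.73 mm

X̄ = 35.72 mm, Ȳ = 70.73 mm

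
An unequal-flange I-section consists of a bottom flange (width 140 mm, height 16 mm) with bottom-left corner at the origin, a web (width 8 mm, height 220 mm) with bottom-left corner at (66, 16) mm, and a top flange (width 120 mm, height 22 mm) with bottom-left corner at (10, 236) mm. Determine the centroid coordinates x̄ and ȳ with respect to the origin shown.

bottom flange: A = 140 × 16 = 2240.00, centroid at (70.00, 8.00).
web: A = 8 × 220 = 1760.00, centroid at (70.00, 126.00).
top flange: A = 120 × 22 = 2640.00, centroid at (70.00, 247.00).
ΣA = 6640.00 mm²
ΣAx̄ = (2240.00)(70.00) + (1760.00)(70.00) + (2640.00)(70.00) = 464800.00 mm³
ΣAȳ = (2240.00)(8.00) + (1760.00)(126.00) + (2640.00)(247.00) = 891760.00 mm³
x̄ = 464800.00 / 6640.00 = 70.00 mm
ȳ = 891760.00 / 6640.00 = 134.30 mm

x̄ = 70.00 mm, ȳ = 134.30 mm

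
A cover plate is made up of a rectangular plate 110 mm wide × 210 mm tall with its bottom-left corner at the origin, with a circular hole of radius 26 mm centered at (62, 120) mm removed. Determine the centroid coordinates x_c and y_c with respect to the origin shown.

x_c = 54.29 mm, y_c = 103.48 mm

plate: A = 110 × 210 = 23100.00, centroid at (55.00, 105.00).
hole: A = −π·26² = -2123.72, centroid at (62.00, 120.00).
ΣA = 20976.28 mm², ΣAx_c = 1138829.57 mm³, ΣAy_c = 2170654.00 mm³.
x_c = 1138829.57/20976.28 = 54.29 mm; y_c = 2170654.00/20976.28 = 103.48 mm.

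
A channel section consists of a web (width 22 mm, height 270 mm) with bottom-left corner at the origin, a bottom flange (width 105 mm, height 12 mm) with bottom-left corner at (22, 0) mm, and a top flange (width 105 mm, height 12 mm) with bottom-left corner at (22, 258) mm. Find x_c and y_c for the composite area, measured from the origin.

x_c = 29.91 mm, y_c = 135.00 mm

web: A = 22 × 270 = 5940.00, centroid at (11.00, 135.00).
bottom flange: A = 105 × 12 = 1260.00, centroid at (74.50, 6.00).
top flange: A = 105 × 12 = 1260.00, centroid at (74.50, 264.00).
ΣA = 8460.00 mm²
ΣAx_c = (5940.00)(11.00) + (1260.00)(74.50) + (1260.00)(74.50) = 253080.00 mm³
ΣAy_c = (5940.00)(135.00) + (1260.00)(6.00) + (1260.00)(264.00) = 1142100.00 mm³
x_c = 253080.00 / 8460.00 = 29.91 mm
y_c = 1142100.00 / 8460.00 = 135.00 mm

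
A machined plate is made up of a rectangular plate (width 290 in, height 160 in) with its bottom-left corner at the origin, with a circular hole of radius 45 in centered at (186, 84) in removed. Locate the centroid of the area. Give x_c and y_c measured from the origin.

plate: A = 290 × 160 = 46400.00, centroid at (145.00, 80.00).
hole: A = −π·45² = -6361.73, centroid at (186.00, 84.00).
ΣA = 40038.27 in²
ΣAx_c = (46400.00)(145.00) + (-6361.73)(186.00) = 5544719.13 in³
ΣAy_c = (46400.00)(80.00) + (-6361.73)(84.00) = 3177615.09 in³
x_c = 5544719.13 / 40038.27 = 138.49 in
y_c = 3177615.09 / 40038.27 = 79.36 in

x_c = 138.49 in, y_c = 79.36 in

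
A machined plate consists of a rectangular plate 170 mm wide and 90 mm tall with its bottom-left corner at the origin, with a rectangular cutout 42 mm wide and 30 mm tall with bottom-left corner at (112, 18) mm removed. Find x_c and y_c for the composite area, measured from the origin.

plate: A = 170 × 90 = 15300.00, centroid at (85.00, 45.00).
hole: A = −(42 × 30) = -1260.00, centroid at (133.00, 33.00).
ΣA = 14040.00 mm²
ΣAx_c = (15300.00)(85.00) + (-1260.00)(133.00) = 1132920.00 mm³
ΣAy_c = (15300.00)(45.00) + (-1260.00)(33.00) = 646920.00 mm³
x_c = 1132920.00 / 14040.00 = 80.69 mm
y_c = 646920.00 / 14040.00 = 46.08 mm

x_c = 80.69 mm, y_c = 46.08 mm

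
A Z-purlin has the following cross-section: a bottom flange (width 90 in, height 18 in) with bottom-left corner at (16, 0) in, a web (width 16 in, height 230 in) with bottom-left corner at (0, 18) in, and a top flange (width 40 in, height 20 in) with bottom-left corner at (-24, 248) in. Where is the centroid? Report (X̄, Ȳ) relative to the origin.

Part | A | x̄ᵢ | ȳᵢ | A·x̄ᵢ | A·ȳᵢ
bottom flange | 1620.00 | 61.00 | 9.00 | 98820.00 | 14580.00
web | 3680.00 | 8.00 | 133.00 | 29440.00 | 489440.00
top flange | 800.00 | -4.00 | 258.00 | -3200.00 | 206400.00
Σ | 6100.00 |  |  | 125060.00 | 710420.00
X̄ = 125060.00 / 6100.00 = 20.50 in
Ȳ = 710420.00 / 6100.00 = 116.46 in

X̄ = 20.50 in, Ȳ = 116.46 in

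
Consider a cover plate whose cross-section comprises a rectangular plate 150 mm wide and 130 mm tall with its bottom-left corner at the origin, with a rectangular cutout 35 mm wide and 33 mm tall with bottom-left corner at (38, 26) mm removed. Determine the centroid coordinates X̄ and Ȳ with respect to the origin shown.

X̄ = 76.23 mm, Ȳ = 66.42 mm

plate: A = 150 × 130 = 19500.00, centroid at (75.00, 65.00).
hole: A = −(35 × 33) = -1155.00, centroid at (55.50, 42.50).
ΣA = 18345.00 mm²
ΣAX̄ = (19500.00)(75.00) + (-1155.00)(55.50) = 1398397.50 mm³
ΣAȲ = (19500.00)(65.00) + (-1155.00)(42.50) = 1218412.50 mm³
X̄ = 1398397.50 / 18345.00 = 76.23 mm
Ȳ = 1218412.50 / 18345.00 = 66.42 mm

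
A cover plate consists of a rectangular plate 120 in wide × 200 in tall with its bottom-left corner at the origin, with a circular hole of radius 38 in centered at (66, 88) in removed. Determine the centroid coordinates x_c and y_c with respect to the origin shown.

Part | A | x̄ᵢ | ȳᵢ | A·x̄ᵢ | A·ȳᵢ
plate | 24000.00 | 60.00 | 100.00 | 1440000.00 | 2400000.00
hole | -4536.46 | 66.00 | 88.00 | -299406.35 | -399208.46
Σ | 19463.54 |  |  | 1140593.65 | 2000791.54
x_c = 1140593.65 / 19463.54 = 58.60 in
y_c = 2000791.54 / 19463.54 = 102.80 in

x_c = 58.60 in, y_c = 102.80 in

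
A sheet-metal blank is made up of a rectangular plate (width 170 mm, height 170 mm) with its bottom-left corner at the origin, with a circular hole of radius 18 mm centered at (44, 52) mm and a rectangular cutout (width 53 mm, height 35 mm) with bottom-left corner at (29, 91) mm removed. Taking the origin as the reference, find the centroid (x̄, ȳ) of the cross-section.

x̄ = 88.71 mm, ȳ = 84.62 mm

Part | A | x̄ᵢ | ȳᵢ | A·x̄ᵢ | A·ȳᵢ
plate | 28900.00 | 85.00 | 85.00 | 2456500.00 | 2456500.00
hole 1 | -1017.88 | 44.00 | 52.00 | -44786.54 | -52929.55
hole 2 | -1855.00 | 55.50 | 108.50 | -102952.50 | -201267.50
Σ | 26027.12 |  |  | 2308760.96 | 2202302.95
x̄ = 2308760.96 / 26027.12 = 88.71 mm
ȳ = 2202302.95 / 26027.12 = 84.62 mm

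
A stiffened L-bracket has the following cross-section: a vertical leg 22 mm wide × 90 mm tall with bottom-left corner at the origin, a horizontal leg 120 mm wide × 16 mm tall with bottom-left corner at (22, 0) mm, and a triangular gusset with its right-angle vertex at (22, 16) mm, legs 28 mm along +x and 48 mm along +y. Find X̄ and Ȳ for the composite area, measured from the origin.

vertical leg: A = 22 × 90 = 1980.00, centroid at (11.00, 45.00).
horizontal leg: A = 120 × 16 = 1920.00, centroid at (82.00, 8.00).
gusset: A = ½·28·48 = 672.00, centroid at (31.33, 32.00).
ΣA = 4572.00 mm²
ΣAX̄ = (1980.00)(11.00) + (1920.00)(82.00) + (672.00)(31.33) = 200276.00 mm³
ΣAȲ = (1980.00)(45.00) + (1920.00)(8.00) + (672.00)(32.00) = 125964.00 mm³
X̄ = 200276.00 / 4572.00 = 43.80 mm
Ȳ = 125964.00 / 4572.00 = 27.55 mm

X̄ = 43.80 mm, Ȳ = 27.55 mm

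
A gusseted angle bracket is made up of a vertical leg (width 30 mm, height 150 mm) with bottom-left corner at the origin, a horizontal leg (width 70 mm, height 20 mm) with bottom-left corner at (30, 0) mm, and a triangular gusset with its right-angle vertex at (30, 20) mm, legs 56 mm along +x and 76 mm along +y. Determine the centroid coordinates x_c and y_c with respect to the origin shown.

x_c = 32.64 mm, y_c = 55.80 mm

vertical leg: A = 30 × 150 = 4500.00, centroid at (15.00, 75.00).
horizontal leg: A = 70 × 20 = 1400.00, centroid at (65.00, 10.00).
gusset: A = ½·56·76 = 2128.00, centroid at (48.67, 45.33).
ΣA = 8028.00 mm²
ΣAx_c = (4500.00)(15.00) + (1400.00)(65.00) + (2128.00)(48.67) = 262062.67 mm³
ΣAy_c = (4500.00)(75.00) + (1400.00)(10.00) + (2128.00)(45.33) = 447969.33 mm³
x_c = 262062.67 / 8028.00 = 32.64 mm
y_c = 447969.33 / 8028.00 = 55.80 mm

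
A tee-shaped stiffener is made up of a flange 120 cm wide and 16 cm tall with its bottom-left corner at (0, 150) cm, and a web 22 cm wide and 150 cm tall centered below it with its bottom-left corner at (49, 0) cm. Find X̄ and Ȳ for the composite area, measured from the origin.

web: A = 22 × 150 = 3300.00, centroid at (60.00, 75.00).
flange: A = 120 × 16 = 1920.00, centroid at (60.00, 158.00).
ΣA = 5220.00 cm², ΣAX̄ = 313200.00 cm³, ΣAȲ = 550860.00 cm³.
X̄ = 313200.00/5220.00 = 60.00 cm; Ȳ = 550860.00/5220.00 = 105.53 cm.

X̄ = 60.00 cm, Ȳ = 105.53 cm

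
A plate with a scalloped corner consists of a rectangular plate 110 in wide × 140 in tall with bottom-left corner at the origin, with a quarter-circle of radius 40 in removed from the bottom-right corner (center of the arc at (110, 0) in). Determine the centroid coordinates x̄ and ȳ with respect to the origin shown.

plate: A = 110 × 140 = 15400.00, centroid at (55.00, 70.00).
removed quarter-circle: A = −¼π·40² = -1256.64, centroid at (93.02, 16.98).
ΣA = 14143.36 in²
ΣAx̄ = (15400.00)(55.00) + (-1256.64)(93.02) = 730103.26 in³
ΣAȳ = (15400.00)(70.00) + (-1256.64)(16.98) = 1056666.67 in³
x̄ = 730103.26 / 14143.36 = 51.62 in
ȳ = 1056666.67 / 14143.36 = 74.71 in

x̄ = 51.62 in, ȳ = 74.71 in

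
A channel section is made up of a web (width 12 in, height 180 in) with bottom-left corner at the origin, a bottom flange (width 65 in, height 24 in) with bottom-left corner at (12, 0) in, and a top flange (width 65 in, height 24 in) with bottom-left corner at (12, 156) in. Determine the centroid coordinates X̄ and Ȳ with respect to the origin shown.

X̄ = 28.75 in, Ȳ = 90.00 in

Part | A | x̄ᵢ | ȳᵢ | A·x̄ᵢ | A·ȳᵢ
web | 2160.00 | 6.00 | 90.00 | 12960.00 | 194400.00
bottom flange | 1560.00 | 44.50 | 12.00 | 69420.00 | 18720.00
top flange | 1560.00 | 44.50 | 168.00 | 69420.00 | 262080.00
Σ | 5280.00 |  |  | 151800.00 | 475200.00
X̄ = 151800.00 / 5280.00 = 28.75 in
Ȳ = 475200.00 / 5280.00 = 90.00 in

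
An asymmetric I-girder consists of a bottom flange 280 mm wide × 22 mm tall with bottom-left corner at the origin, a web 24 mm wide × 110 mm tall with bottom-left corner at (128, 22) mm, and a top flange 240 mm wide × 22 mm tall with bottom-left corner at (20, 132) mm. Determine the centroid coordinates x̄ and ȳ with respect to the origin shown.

Part | A | x̄ᵢ | ȳᵢ | A·x̄ᵢ | A·ȳᵢ
bottom flange | 6160.00 | 140.00 | 11.00 | 862400.00 | 67760.00
web | 2640.00 | 140.00 | 77.00 | 369600.00 | 203280.00
top flange | 5280.00 | 140.00 | 143.00 | 739200.00 | 755040.00
Σ | 14080.00 |  |  | 1971200.00 | 1026080.00
x̄ = 1971200.00 / 14080.00 = 140.00 mm
ȳ = 1026080.00 / 14080.00 = 72.88 mm

x̄ = 140.00 mm, ȳ = 72.88 mm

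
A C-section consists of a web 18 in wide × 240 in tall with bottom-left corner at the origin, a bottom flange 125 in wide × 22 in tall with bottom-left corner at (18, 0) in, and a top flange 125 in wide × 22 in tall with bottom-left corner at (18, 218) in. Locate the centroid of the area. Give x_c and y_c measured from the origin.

Part | A | x̄ᵢ | ȳᵢ | A·x̄ᵢ | A·ȳᵢ
web | 4320.00 | 9.00 | 120.00 | 38880.00 | 518400.00
bottom flange | 2750.00 | 80.50 | 11.00 | 221375.00 | 30250.00
top flange | 2750.00 | 80.50 | 229.00 | 221375.00 | 629750.00
Σ | 9820.00 |  |  | 481630.00 | 1178400.00
x_c = 481630.00 / 9820.00 = 49.05 in
y_c = 1178400.00 / 9820.00 = 120.00 in

x_c = 49.05 in, y_c = 120.00 in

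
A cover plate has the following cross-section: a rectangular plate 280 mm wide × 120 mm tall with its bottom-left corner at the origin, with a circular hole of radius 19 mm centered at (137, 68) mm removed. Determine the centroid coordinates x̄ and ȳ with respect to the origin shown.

Part | A | x̄ᵢ | ȳᵢ | A·x̄ᵢ | A·ȳᵢ
plate | 33600.00 | 140.00 | 60.00 | 4704000.00 | 2016000.00
hole | -1134.11 | 137.00 | 68.00 | -155373.75 | -77119.82
Σ | 32465.89 |  |  | 4548626.25 | 1938880.18
x̄ = 4548626.25 / 32465.89 = 140.10 mm
ȳ = 1938880.18 / 32465.89 = 59.72 mm

x̄ = 140.10 mm, ȳ = 59.72 mm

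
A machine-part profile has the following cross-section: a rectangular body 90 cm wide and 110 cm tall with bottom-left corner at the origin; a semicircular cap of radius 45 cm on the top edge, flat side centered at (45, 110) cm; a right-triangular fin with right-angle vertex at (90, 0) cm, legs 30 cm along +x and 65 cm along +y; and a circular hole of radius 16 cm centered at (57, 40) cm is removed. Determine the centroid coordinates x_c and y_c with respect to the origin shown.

x_c = 48.32 cm, y_c = 71.24 cm

rectangular body: A = 90 × 110 = 9900.00, centroid at (45.00, 55.00).
semicircular top: A = ½π·45² = 3180.86, centroid at (45.00, 129.10).
triangular fin: A = ½·30·65 = 975.00, centroid at (100.00, 21.67).
hole: A = −π·16² = -804.25, centroid at (57.00, 40.00).
ΣA = 13251.61 cm²
ΣAx_c = (9900.00)(45.00) + (3180.86)(45.00) + (975.00)(100.00) + (-804.25)(57.00) = 640296.70 cm³
ΣAy_c = (9900.00)(55.00) + (3180.86)(129.10) + (975.00)(21.67) + (-804.25)(40.00) = 944099.97 cm³
x_c = 640296.70 / 13251.61 = 48.32 cm
y_c = 944099.97 / 13251.61 = 71.24 cm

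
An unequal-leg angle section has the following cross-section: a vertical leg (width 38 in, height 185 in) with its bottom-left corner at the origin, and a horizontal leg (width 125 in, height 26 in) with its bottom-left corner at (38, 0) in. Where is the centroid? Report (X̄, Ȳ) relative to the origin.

vertical leg: A = 38 × 185 = 7030.00, centroid at (19.00, 92.50).
horizontal leg: A = 125 × 26 = 3250.00, centroid at (100.50, 13.00).
ΣA = 10280.00 in²
ΣAX̄ = (7030.00)(19.00) + (3250.00)(100.50) = 460195.00 in³
ΣAȲ = (7030.00)(92.50) + (3250.00)(13.00) = 692525.00 in³
X̄ = 460195.00 / 10280.00 = 44.77 in
Ȳ = 692525.00 / 10280.00 = 67.37 in

X̄ = 44.77 in, Ȳ = 67.37 in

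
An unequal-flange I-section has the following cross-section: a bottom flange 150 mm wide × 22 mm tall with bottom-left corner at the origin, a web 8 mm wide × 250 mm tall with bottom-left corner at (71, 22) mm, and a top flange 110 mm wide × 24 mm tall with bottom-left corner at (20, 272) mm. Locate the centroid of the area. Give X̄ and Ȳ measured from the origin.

X̄ = 75.00 mm, Ȳ = 136.03 mm

Part | A | x̄ᵢ | ȳᵢ | A·x̄ᵢ | A·ȳᵢ
bottom flange | 3300.00 | 75.00 | 11.00 | 247500.00 | 36300.00
web | 2000.00 | 75.00 | 147.00 | 150000.00 | 294000.00
top flange | 2640.00 | 75.00 | 284.00 | 198000.00 | 749760.00
Σ | 7940.00 |  |  | 595500.00 | 1080060.00
X̄ = 595500.00 / 7940.00 = 75.00 mm
Ȳ = 1080060.00 / 7940.00 = 136.03 mm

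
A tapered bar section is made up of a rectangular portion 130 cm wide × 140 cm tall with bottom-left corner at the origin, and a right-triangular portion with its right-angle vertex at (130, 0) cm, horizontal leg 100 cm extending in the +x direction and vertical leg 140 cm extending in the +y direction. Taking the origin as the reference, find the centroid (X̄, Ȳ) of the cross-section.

rectangular portion: A = 130 × 140 = 18200.00, centroid at (65.00, 70.00).
triangular portion: A = ½·100·140 = 7000.00, centroid at (163.33, 46.67).
ΣA = 25200.00 cm², ΣAX̄ = 2326333.33 cm³, ΣAȲ = 1600666.67 cm³.
X̄ = 2326333.33/25200.00 = 92.31 cm; Ȳ = 1600666.67/25200.00 = 63.52 cm.

X̄ = 92.31 cm, Ȳ = 63.52 cm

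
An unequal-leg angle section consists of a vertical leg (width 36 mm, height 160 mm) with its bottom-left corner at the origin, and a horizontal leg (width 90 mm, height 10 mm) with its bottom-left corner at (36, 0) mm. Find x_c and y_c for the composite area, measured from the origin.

Part | A | x̄ᵢ | ȳᵢ | A·x̄ᵢ | A·ȳᵢ
vertical leg | 5760.00 | 18.00 | 80.00 | 103680.00 | 460800.00
horizontal leg | 900.00 | 81.00 | 5.00 | 72900.00 | 4500.00
Σ | 6660.00 |  |  | 176580.00 | 465300.00
x_c = 176580.00 / 6660.00 = 26.51 mm
y_c = 465300.00 / 6660.00 = 69.86 mm

x_c = 26.51 mm, y_c = 69.86 mm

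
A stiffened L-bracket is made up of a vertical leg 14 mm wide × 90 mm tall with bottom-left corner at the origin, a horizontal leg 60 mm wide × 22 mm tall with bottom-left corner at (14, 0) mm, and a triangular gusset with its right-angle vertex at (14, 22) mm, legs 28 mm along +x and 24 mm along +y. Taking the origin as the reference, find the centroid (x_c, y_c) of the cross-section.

x_c = 25.63 mm, y_c = 27.88 mm

vertical leg: A = 14 × 90 = 1260.00, centroid at (7.00, 45.00).
horizontal leg: A = 60 × 22 = 1320.00, centroid at (44.00, 11.00).
gusset: A = ½·28·24 = 336.00, centroid at (23.33, 30.00).
ΣA = 2916.00 mm²
ΣAx_c = (1260.00)(7.00) + (1320.00)(44.00) + (336.00)(23.33) = 74740.00 mm³
ΣAy_c = (1260.00)(45.00) + (1320.00)(11.00) + (336.00)(30.00) = 81300.00 mm³
x_c = 74740.00 / 2916.00 = 25.63 mm
y_c = 81300.00 / 2916.00 = 27.88 mm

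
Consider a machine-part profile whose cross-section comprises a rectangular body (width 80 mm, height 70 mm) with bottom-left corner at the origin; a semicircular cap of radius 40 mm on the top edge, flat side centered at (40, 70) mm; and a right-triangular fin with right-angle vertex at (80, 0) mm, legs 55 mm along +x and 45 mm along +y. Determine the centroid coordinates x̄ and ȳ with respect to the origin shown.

rectangular body: A = 80 × 70 = 5600.00, centroid at (40.00, 35.00).
semicircular top: A = ½π·40² = 2513.27, centroid at (40.00, 86.98).
triangular fin: A = ½·55·45 = 1237.50, centroid at (98.33, 15.00).
ΣA = 9350.77 mm²
ΣAx̄ = (5600.00)(40.00) + (2513.27)(40.00) + (1237.50)(98.33) = 446218.46 mm³
ΣAȳ = (5600.00)(35.00) + (2513.27)(86.98) + (1237.50)(15.00) = 433158.36 mm³
x̄ = 446218.46 / 9350.77 = 47.72 mm
ȳ = 433158.36 / 9350.77 = 46.32 mm

x̄ = 47.72 mm, ȳ = 46.32 mm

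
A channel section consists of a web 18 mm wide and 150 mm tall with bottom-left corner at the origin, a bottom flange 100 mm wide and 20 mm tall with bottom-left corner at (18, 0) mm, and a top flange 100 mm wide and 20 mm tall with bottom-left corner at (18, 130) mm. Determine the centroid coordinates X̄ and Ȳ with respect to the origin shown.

X̄ = 44.22 mm, Ȳ = 75.00 mm

web: A = 18 × 150 = 2700.00, centroid at (9.00, 75.00).
bottom flange: A = 100 × 20 = 2000.00, centroid at (68.00, 10.00).
top flange: A = 100 × 20 = 2000.00, centroid at (68.00, 140.00).
ΣA = 6700.00 mm²
ΣAX̄ = (2700.00)(9.00) + (2000.00)(68.00) + (2000.00)(68.00) = 296300.00 mm³
ΣAȲ = (2700.00)(75.00) + (2000.00)(10.00) + (2000.00)(140.00) = 502500.00 mm³
X̄ = 296300.00 / 6700.00 = 44.22 mm
Ȳ = 502500.00 / 6700.00 = 75.00 mm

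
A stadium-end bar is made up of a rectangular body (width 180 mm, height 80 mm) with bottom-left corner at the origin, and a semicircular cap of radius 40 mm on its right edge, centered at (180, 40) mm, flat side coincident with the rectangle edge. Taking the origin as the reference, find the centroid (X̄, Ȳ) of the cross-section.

X̄ = 105.90 mm, Ȳ = 40.00 mm

rectangular body: A = 180 × 80 = 14400.00, centroid at (90.00, 40.00).
semicircular end: A = ½π·40² = 2513.27, centroid at (196.98, 40.00).
ΣA = 16913.27 mm²
ΣAX̄ = (14400.00)(90.00) + (2513.27)(196.98) = 1791056.01 mm³
ΣAȲ = (14400.00)(40.00) + (2513.27)(40.00) = 676530.96 mm³
X̄ = 1791056.01 / 16913.27 = 105.90 mm
Ȳ = 676530.96 / 16913.27 = 40.00 mm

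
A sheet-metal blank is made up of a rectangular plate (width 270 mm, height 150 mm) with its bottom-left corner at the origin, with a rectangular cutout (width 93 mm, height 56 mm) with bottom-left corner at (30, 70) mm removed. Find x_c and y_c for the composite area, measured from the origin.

plate: A = 270 × 150 = 40500.00, centroid at (135.00, 75.00).
hole: A = −(93 × 56) = -5208.00, centroid at (76.50, 98.00).
ΣA = 35292.00 mm², ΣAx_c = 5069088.00 mm³, ΣAy_c = 2527116.00 mm³.
x_c = 5069088.00/35292.00 = 143.63 mm; y_c = 2527116.00/35292.00 = 71.61 mm.

x_c = 143.63 mm, y_c = 71.61 mm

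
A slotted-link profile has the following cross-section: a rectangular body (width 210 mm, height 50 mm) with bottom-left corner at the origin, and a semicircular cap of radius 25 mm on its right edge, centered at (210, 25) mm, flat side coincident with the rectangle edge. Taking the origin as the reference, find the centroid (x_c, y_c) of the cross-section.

Part | A | x̄ᵢ | ȳᵢ | A·x̄ᵢ | A·ȳᵢ
rectangular body | 10500.00 | 105.00 | 25.00 | 1102500.00 | 262500.00
semicircular end | 981.75 | 220.61 | 25.00 | 216583.68 | 24543.69
Σ | 11481.75 |  |  | 1319083.68 | 287043.69
x_c = 1319083.68 / 11481.75 = 114.89 mm
y_c = 287043.69 / 11481.75 = 25.00 mm

x_c = 114.89 mm, y_c = 25.00 mm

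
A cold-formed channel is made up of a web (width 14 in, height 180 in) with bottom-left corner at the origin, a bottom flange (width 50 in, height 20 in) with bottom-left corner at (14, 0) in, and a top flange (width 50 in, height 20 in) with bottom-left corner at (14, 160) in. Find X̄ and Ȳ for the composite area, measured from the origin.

web: A = 14 × 180 = 2520.00, centroid at (7.00, 90.00).
bottom flange: A = 50 × 20 = 1000.00, centroid at (39.00, 10.00).
top flange: A = 50 × 20 = 1000.00, centroid at (39.00, 170.00).
ΣA = 4520.00 in², ΣAX̄ = 95640.00 in³, ΣAȲ = 406800.00 in³.
X̄ = 95640.00/4520.00 = 21.16 in; Ȳ = 406800.00/4520.00 = 90.00 in.

X̄ = 21.16 in, Ȳ = 90.00 in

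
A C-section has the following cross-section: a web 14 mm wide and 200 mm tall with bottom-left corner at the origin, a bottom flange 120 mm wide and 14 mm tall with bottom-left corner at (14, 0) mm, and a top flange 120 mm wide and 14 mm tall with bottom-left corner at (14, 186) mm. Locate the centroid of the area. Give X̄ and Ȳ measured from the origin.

web: A = 14 × 200 = 2800.00, centroid at (7.00, 100.00).
bottom flange: A = 120 × 14 = 1680.00, centroid at (74.00, 7.00).
top flange: A = 120 × 14 = 1680.00, centroid at (74.00, 193.00).
ΣA = 6160.00 mm², ΣAX̄ = 268240.00 mm³, ΣAȲ = 616000.00 mm³.
X̄ = 268240.00/6160.00 = 43.55 mm; Ȳ = 616000.00/6160.00 = 100.00 mm.

X̄ = 43.55 mm, Ȳ = 100.00 mm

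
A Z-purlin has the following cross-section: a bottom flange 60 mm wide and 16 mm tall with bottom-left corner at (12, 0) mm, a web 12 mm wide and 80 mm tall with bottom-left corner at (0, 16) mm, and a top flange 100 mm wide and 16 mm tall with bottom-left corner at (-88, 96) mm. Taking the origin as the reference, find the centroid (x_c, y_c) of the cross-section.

x_c = -4.18 mm, y_c = 64.73 mm

Part | A | x̄ᵢ | ȳᵢ | A·x̄ᵢ | A·ȳᵢ
bottom flange | 960.00 | 42.00 | 8.00 | 40320.00 | 7680.00
web | 960.00 | 6.00 | 56.00 | 5760.00 | 53760.00
top flange | 1600.00 | -38.00 | 104.00 | -60800.00 | 166400.00
Σ | 3520.00 |  |  | -14720.00 | 227840.00
x_c = -14720.00 / 3520.00 = -4.18 mm
y_c = 227840.00 / 3520.00 = 64.73 mm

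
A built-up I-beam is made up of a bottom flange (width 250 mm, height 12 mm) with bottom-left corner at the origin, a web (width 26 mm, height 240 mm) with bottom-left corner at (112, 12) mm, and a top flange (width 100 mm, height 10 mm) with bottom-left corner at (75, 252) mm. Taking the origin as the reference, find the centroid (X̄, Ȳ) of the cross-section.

X̄ = 125.00 mm, Ȳ = 107.29 mm

bottom flange: A = 250 × 12 = 3000.00, centroid at (125.00, 6.00).
web: A = 26 × 240 = 6240.00, centroid at (125.00, 132.00).
top flange: A = 100 × 10 = 1000.00, centroid at (125.00, 257.00).
ΣA = 10240.00 mm²
ΣAX̄ = (3000.00)(125.00) + (6240.00)(125.00) + (1000.00)(125.00) = 1280000.00 mm³
ΣAȲ = (3000.00)(6.00) + (6240.00)(132.00) + (1000.00)(257.00) = 1098680.00 mm³
X̄ = 1280000.00 / 10240.00 = 125.00 mm
Ȳ = 1098680.00 / 10240.00 = 107.29 mm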